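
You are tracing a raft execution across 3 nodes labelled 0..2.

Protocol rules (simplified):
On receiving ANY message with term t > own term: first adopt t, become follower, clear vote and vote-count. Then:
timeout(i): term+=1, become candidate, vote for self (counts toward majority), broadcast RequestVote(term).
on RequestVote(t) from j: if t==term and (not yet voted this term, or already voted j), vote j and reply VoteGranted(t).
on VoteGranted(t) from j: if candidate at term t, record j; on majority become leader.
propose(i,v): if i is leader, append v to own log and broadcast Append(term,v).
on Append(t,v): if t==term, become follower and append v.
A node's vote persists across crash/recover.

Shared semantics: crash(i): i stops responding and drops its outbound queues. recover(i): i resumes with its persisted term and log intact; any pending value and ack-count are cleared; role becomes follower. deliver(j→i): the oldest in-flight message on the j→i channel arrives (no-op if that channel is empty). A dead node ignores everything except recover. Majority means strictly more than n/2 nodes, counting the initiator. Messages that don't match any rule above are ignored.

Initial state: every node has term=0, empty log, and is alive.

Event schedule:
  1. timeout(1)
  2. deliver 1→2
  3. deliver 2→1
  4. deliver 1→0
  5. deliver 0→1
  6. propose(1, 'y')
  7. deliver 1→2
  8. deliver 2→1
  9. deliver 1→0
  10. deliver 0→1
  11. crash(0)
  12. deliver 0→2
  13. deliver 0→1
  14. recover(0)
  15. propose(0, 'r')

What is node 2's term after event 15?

1

step 1 timeout(1): 1={cand,t=1,log=-}
step 2 deliver 1→2: 2={foll,t=1,log=-}
step 3 deliver 2→1: 1={lead,t=1,log=-}
step 4 deliver 1→0: 0={foll,t=1,log=-}
step 5 deliver 0→1: —
step 6 propose(1,'y'): 1={lead,t=1,log=y}
step 7 deliver 1→2: 2={foll,t=1,log=y}
step 8 deliver 2→1: —
step 9 deliver 1→0: 0={foll,t=1,log=y}
step 10 deliver 0→1: —
step 11 crash(0): 0={✗foll,t=1,log=y}
step 12 deliver 0→2: —
step 13 deliver 0→1: —
step 14 recover(0): 0={foll,t=1,log=y}
step 15 propose(0,'r'): —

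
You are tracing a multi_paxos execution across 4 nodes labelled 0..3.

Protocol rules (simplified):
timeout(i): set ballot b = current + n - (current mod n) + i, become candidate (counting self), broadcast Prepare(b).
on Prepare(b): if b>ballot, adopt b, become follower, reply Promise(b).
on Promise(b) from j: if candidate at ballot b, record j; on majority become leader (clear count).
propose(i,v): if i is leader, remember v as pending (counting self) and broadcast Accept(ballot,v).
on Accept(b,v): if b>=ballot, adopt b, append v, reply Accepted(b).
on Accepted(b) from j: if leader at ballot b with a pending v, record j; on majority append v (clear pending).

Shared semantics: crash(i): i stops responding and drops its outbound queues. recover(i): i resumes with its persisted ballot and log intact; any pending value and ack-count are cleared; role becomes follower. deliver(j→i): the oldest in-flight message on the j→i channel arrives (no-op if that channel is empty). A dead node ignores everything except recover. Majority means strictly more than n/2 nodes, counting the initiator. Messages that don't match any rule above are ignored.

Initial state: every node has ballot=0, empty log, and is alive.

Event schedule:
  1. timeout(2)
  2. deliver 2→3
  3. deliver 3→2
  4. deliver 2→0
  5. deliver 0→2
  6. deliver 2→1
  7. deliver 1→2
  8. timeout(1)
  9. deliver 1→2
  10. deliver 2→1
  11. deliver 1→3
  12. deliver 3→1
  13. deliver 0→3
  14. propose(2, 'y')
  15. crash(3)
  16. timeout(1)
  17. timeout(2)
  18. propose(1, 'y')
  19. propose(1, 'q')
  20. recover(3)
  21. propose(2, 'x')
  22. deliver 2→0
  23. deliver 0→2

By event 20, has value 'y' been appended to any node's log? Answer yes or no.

no

1. timeout(2):  <2:cand b6 ->
2. deliver 2→3:  <3:foll b6 ->
3. deliver 3→2:  nop
4. deliver 2→0:  <0:foll b6 ->
5. deliver 0→2:  <2:lead b6 ->
6. deliver 2→1:  <1:foll b6 ->
7. deliver 1→2:  nop
8. timeout(1):  <1:cand b9 ->
9. deliver 1→2:  <2:foll b9 ->
10. deliver 2→1:  nop
11. deliver 1→3:  <3:foll b9 ->
12. deliver 3→1:  <1:lead b9 ->
13. deliver 0→3:  nop
14. propose(2,'y'):  nop
15. crash(3):  <3:✗foll b9 ->
16. timeout(1):  <1:cand b13 ->
17. timeout(2):  <2:cand b14 ->
18. propose(1,'y'):  nop
19. propose(1,'q'):  nop
20. recover(3):  <3:foll b9 ->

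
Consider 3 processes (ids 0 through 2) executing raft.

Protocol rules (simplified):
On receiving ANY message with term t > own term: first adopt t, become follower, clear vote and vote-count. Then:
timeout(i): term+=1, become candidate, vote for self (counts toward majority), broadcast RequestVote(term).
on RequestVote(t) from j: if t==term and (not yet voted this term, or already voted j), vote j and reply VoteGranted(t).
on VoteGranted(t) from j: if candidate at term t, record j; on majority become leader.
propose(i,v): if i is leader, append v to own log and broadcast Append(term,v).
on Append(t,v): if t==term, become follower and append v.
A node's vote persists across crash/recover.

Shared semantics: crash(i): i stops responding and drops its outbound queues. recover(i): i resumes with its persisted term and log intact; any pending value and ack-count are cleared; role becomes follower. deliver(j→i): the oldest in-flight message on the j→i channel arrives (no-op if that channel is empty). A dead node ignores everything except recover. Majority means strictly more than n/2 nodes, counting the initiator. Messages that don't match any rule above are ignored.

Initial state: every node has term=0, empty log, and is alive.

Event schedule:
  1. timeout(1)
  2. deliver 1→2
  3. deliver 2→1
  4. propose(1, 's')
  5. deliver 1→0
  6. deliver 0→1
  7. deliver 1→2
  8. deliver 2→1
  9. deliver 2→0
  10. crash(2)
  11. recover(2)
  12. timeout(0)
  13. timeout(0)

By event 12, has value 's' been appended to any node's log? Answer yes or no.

[1] timeout(1) → N1(cand t1 [-])
[2] deliver 1→2 → N2(foll t1 [-])
[3] deliver 2→1 → N1(lead t1 [-])
[4] propose(1,'s') → N1(lead t1 [s])
[5] deliver 1→0 → N0(foll t1 [-])
[6] deliver 0→1 → ∅
[7] deliver 1→2 → N2(foll t1 [s])
[8] deliver 2→1 → ∅
[9] deliver 2→0 → ∅
[10] crash(2) → N2(✗foll t1 [s])
[11] recover(2) → N2(foll t1 [s])
[12] timeout(0) → N0(cand t2 [-])

yes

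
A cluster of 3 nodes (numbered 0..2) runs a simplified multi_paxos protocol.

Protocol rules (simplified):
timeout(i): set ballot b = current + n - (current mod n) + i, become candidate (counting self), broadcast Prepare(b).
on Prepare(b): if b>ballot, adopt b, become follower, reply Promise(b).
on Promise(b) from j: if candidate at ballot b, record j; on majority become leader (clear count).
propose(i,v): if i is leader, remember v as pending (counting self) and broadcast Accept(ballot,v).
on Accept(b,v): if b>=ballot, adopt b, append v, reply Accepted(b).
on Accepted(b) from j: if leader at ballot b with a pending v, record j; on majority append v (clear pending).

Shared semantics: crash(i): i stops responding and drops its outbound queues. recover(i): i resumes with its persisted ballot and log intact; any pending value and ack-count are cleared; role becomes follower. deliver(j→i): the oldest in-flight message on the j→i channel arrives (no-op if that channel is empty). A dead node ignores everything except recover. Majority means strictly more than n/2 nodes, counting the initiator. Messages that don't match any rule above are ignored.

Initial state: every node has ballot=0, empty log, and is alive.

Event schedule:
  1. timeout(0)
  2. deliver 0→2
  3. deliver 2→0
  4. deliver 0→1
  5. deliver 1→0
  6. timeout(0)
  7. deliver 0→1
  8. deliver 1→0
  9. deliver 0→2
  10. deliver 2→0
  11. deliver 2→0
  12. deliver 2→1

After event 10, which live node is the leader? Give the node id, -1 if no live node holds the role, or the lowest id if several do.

0

1. timeout(0):  <0:cand b3 ->
2. deliver 0→2:  <2:foll b3 ->
3. deliver 2→0:  <0:lead b3 ->
4. deliver 0→1:  <1:foll b3 ->
5. deliver 1→0:  nop
6. timeout(0):  <0:cand b6 ->
7. deliver 0→1:  <1:foll b6 ->
8. deliver 1→0:  <0:lead b6 ->
9. deliver 0→2:  <2:foll b6 ->
10. deliver 2→0:  nop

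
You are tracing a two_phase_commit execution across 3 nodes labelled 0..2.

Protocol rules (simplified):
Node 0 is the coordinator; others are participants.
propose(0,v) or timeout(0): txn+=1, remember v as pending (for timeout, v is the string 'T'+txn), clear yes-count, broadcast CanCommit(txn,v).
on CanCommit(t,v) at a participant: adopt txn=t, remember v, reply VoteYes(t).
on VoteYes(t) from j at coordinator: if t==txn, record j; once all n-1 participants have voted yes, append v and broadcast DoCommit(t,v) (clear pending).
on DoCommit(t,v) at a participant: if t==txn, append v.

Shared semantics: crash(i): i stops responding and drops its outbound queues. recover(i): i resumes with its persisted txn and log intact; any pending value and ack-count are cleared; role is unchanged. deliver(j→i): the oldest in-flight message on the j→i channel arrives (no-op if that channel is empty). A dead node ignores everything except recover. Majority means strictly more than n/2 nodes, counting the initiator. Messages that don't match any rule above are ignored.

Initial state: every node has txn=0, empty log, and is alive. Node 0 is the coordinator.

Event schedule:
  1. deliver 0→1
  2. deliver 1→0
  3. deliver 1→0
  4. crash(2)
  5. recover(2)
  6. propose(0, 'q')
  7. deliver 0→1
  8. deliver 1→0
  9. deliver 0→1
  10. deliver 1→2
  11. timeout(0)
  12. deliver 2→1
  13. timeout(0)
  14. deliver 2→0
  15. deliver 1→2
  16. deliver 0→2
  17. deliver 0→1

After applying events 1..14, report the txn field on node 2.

0

after 1 — deliver 0→1: ·
after 2 — deliver 1→0: ·
after 3 — deliver 1→0: ·
after 4 — crash(2): n2:✗part/t0/[-]
after 5 — recover(2): n2:part/t0/[-]
after 6 — propose(0,'q'): n0:coor/t1/[-]
after 7 — deliver 0→1: n1:part/t1/[-]
after 8 — deliver 1→0: ·
after 9 — deliver 0→1: ·
after 10 — deliver 1→2: ·
after 11 — timeout(0): n0:coor/t2/[-]
after 12 — deliver 2→1: ·
after 13 — timeout(0): n0:coor/t3/[-]
after 14 — deliver 2→0: ·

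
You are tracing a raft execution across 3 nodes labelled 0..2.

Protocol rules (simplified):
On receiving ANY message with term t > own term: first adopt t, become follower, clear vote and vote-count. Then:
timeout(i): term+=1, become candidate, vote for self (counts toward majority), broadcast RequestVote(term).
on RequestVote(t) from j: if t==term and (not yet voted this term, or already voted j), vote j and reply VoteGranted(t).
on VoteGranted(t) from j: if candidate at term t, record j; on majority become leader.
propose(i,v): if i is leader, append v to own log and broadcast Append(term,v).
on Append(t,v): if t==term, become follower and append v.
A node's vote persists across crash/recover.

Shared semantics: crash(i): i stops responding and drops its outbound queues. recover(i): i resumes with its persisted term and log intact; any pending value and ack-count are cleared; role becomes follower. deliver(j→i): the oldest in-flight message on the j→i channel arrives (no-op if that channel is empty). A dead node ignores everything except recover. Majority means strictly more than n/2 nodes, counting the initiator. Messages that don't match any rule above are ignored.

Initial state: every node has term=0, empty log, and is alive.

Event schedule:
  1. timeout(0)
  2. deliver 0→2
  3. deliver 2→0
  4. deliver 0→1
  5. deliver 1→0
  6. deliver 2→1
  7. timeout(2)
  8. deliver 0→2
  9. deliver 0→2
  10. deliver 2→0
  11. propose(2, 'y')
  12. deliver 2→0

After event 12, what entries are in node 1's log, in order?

empty

step 1 timeout(0): 0={cand,t=1,log=-}
step 2 deliver 0→2: 2={foll,t=1,log=-}
step 3 deliver 2→0: 0={lead,t=1,log=-}
step 4 deliver 0→1: 1={foll,t=1,log=-}
step 5 deliver 1→0: —
step 6 deliver 2→1: —
step 7 timeout(2): 2={cand,t=2,log=-}
step 8 deliver 0→2: —
step 9 deliver 0→2: —
step 10 deliver 2→0: 0={foll,t=2,log=-}
step 11 propose(2,'y'): —
step 12 deliver 2→0: —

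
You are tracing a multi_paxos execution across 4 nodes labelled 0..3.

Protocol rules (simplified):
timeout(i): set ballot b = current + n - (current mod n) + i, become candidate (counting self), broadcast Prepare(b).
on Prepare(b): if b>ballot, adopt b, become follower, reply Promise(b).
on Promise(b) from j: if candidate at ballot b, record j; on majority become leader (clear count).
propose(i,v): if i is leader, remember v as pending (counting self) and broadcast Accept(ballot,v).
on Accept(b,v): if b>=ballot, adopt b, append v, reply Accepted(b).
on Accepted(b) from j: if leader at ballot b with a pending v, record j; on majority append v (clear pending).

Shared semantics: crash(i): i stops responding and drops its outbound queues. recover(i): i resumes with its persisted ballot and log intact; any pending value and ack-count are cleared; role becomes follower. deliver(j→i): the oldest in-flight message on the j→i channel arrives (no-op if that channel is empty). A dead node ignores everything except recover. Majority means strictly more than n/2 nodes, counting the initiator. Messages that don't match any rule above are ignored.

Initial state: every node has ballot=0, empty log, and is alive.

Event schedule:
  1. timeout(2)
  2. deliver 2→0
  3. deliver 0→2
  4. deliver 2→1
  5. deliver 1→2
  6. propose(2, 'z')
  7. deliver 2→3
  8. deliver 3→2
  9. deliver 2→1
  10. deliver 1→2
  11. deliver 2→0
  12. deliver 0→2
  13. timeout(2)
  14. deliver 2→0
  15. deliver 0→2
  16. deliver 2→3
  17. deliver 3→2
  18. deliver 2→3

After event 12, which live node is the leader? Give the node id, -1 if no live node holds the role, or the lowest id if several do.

[1] timeout(2) → N2(cand b6 [-])
[2] deliver 2→0 → N0(foll b6 [-])
[3] deliver 0→2 → ∅
[4] deliver 2→1 → N1(foll b6 [-])
[5] deliver 1→2 → N2(lead b6 [-])
[6] propose(2,'z') → ∅
[7] deliver 2→3 → N3(foll b6 [-])
[8] deliver 3→2 → ∅
[9] deliver 2→1 → N1(foll b6 [z])
[10] deliver 1→2 → ∅
[11] deliver 2→0 → N0(foll b6 [z])
[12] deliver 0→2 → N2(lead b6 [z])

2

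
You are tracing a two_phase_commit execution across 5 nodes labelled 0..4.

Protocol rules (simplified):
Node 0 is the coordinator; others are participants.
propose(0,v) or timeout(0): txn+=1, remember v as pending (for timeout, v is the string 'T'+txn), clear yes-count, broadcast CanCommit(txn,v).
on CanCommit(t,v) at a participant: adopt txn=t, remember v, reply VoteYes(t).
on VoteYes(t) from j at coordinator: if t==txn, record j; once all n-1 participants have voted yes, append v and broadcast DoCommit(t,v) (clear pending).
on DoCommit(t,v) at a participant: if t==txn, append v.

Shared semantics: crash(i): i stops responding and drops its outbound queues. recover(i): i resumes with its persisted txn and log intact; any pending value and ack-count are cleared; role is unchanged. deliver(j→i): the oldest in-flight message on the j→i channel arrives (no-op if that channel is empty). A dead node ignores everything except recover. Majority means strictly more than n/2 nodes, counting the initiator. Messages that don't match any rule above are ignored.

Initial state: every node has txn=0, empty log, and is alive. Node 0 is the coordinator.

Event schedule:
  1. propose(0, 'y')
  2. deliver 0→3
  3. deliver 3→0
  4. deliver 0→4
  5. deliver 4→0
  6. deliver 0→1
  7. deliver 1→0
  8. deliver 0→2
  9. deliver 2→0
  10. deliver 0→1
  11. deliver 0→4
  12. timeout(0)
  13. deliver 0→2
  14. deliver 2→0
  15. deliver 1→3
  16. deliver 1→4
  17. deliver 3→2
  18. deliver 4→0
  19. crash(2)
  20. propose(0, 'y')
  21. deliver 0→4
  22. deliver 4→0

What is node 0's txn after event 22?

after 1 — propose(0,'y'): n0:coor/t1/[-]
after 2 — deliver 0→3: n3:part/t1/[-]
after 3 — deliver 3→0: ·
after 4 — deliver 0→4: n4:part/t1/[-]
after 5 — deliver 4→0: ·
after 6 — deliver 0→1: n1:part/t1/[-]
after 7 — deliver 1→0: ·
after 8 — deliver 0→2: n2:part/t1/[-]
after 9 — deliver 2→0: n0:coor/t1/[y]
after 10 — deliver 0→1: n1:part/t1/[y]
after 11 — deliver 0→4: n4:part/t1/[y]
after 12 — timeout(0): n0:coor/t2/[y]
after 13 — deliver 0→2: n2:part/t1/[y]
after 14 — deliver 2→0: ·
after 15 — deliver 1→3: ·
after 16 — deliver 1→4: ·
after 17 — deliver 3→2: ·
after 18 — deliver 4→0: ·
after 19 — crash(2): n2:✗part/t1/[y]
after 20 — propose(0,'y'): n0:coor/t3/[y]
after 21 — deliver 0→4: n4:part/t2/[y]
after 22 — deliver 4→0: ·

3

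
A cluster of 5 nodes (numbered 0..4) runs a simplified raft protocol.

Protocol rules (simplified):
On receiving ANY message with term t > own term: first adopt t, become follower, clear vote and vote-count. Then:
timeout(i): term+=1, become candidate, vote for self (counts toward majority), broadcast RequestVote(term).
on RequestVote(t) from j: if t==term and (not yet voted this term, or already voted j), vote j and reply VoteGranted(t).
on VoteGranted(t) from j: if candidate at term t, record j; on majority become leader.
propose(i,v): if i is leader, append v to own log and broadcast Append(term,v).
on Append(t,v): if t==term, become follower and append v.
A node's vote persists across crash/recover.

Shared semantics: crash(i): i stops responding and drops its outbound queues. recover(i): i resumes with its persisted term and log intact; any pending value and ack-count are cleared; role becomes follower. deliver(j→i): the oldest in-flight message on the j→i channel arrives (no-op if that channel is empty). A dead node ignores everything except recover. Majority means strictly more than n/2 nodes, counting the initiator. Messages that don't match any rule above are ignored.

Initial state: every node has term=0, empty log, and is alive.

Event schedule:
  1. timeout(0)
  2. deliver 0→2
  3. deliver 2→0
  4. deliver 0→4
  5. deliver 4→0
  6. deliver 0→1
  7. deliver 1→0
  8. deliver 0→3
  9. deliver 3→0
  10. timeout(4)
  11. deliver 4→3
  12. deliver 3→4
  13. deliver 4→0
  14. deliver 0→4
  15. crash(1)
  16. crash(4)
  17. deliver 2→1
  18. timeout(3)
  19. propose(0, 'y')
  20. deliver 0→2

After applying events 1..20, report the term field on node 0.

2

e1 timeout(0): 0[cand,t=1,-]
e2 deliver 0→2: 2[foll,t=1,-]
e3 deliver 2→0: ·
e4 deliver 0→4: 4[foll,t=1,-]
e5 deliver 4→0: 0[lead,t=1,-]
e6 deliver 0→1: 1[foll,t=1,-]
e7 deliver 1→0: ·
e8 deliver 0→3: 3[foll,t=1,-]
e9 deliver 3→0: ·
e10 timeout(4): 4[cand,t=2,-]
e11 deliver 4→3: 3[foll,t=2,-]
e12 deliver 3→4: ·
e13 deliver 4→0: 0[foll,t=2,-]
e14 deliver 0→4: 4[lead,t=2,-]
e15 crash(1): 1[✗foll,t=1,-]
e16 crash(4): 4[✗lead,t=2,-]
e17 deliver 2→1: ·
e18 timeout(3): 3[cand,t=3,-]
e19 propose(0,'y'): ·
e20 deliver 0→2: ·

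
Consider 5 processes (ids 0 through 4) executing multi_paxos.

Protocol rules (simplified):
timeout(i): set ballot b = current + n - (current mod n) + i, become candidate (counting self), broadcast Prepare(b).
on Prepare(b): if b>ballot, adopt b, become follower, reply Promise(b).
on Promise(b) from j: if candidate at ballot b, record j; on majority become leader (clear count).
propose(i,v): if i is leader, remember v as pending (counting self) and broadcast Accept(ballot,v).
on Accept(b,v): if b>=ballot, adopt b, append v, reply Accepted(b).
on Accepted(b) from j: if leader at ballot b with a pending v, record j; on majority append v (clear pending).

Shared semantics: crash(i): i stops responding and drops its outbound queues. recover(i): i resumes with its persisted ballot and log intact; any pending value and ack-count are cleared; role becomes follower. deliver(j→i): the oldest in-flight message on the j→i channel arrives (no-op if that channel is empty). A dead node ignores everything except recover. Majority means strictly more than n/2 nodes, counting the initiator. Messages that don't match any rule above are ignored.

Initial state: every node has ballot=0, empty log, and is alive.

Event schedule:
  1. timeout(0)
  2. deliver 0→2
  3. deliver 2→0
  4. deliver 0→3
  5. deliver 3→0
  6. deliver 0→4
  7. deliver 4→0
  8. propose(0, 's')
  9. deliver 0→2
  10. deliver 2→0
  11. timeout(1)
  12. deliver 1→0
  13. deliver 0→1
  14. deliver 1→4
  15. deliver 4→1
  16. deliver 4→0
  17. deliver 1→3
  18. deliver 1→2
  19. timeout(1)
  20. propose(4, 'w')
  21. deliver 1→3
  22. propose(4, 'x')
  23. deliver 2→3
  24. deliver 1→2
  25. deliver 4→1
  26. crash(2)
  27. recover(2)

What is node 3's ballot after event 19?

6

1. timeout(0):  <0:cand b5 ->
2. deliver 0→2:  <2:foll b5 ->
3. deliver 2→0:  nop
4. deliver 0→3:  <3:foll b5 ->
5. deliver 3→0:  <0:lead b5 ->
6. deliver 0→4:  <4:foll b5 ->
7. deliver 4→0:  nop
8. propose(0,'s'):  nop
9. deliver 0→2:  <2:foll b5 s>
10. deliver 2→0:  nop
11. timeout(1):  <1:cand b6 ->
12. deliver 1→0:  <0:foll b6 ->
13. deliver 0→1:  nop
14. deliver 1→4:  <4:foll b6 ->
15. deliver 4→1:  nop
16. deliver 4→0:  nop
17. deliver 1→3:  <3:foll b6 ->
18. deliver 1→2:  <2:foll b6 s>
19. timeout(1):  <1:cand b11 ->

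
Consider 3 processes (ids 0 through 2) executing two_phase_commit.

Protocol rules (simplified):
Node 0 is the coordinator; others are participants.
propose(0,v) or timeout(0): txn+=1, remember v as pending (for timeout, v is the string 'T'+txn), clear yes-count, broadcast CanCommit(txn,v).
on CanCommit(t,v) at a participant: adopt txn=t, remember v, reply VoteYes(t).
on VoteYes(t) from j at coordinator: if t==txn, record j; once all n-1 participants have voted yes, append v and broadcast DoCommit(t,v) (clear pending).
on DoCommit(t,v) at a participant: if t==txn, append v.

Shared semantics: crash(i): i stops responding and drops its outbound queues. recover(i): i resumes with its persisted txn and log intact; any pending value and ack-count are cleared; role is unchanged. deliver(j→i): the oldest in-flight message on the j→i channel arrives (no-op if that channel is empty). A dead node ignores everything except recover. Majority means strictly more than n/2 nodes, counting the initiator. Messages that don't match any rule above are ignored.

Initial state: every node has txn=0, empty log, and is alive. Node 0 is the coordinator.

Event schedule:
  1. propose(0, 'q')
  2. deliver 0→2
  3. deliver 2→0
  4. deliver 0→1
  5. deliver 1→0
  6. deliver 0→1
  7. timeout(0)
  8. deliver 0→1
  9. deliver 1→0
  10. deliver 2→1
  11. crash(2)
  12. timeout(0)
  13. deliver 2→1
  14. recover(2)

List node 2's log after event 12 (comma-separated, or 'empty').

empty

1. propose(0,'q'):  <0:coor t1 ->
2. deliver 0→2:  <2:part t1 ->
3. deliver 2→0:  nop
4. deliver 0→1:  <1:part t1 ->
5. deliver 1→0:  <0:coor t1 q>
6. deliver 0→1:  <1:part t1 q>
7. timeout(0):  <0:coor t2 q>
8. deliver 0→1:  <1:part t2 q>
9. deliver 1→0:  nop
10. deliver 2→1:  nop
11. crash(2):  <2:✗part t1 ->
12. timeout(0):  <0:coor t3 q>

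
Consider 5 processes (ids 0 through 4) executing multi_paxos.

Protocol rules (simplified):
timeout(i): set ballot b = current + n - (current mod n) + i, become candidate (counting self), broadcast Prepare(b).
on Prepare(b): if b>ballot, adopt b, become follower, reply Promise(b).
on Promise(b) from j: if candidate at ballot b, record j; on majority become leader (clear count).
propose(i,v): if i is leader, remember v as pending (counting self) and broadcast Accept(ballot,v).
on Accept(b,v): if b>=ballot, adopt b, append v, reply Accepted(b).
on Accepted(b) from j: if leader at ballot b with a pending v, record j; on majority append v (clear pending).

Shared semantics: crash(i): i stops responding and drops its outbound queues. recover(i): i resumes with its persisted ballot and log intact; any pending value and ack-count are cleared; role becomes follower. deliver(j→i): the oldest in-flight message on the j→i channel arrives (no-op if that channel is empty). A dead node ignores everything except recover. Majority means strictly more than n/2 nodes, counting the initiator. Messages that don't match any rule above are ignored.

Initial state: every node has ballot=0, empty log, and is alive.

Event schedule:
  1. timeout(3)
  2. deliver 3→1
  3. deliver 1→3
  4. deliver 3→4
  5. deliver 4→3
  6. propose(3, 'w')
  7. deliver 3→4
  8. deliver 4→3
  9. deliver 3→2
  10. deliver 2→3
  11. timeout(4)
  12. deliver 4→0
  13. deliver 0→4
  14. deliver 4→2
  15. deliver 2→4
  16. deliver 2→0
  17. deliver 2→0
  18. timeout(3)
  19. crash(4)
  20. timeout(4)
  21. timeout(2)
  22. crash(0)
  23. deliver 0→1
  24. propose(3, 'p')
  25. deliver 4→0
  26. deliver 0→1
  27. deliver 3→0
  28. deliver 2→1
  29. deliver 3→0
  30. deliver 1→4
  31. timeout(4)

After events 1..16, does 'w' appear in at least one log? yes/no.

[1] timeout(3) → N3(cand b8 [-])
[2] deliver 3→1 → N1(foll b8 [-])
[3] deliver 1→3 → ∅
[4] deliver 3→4 → N4(foll b8 [-])
[5] deliver 4→3 → N3(lead b8 [-])
[6] propose(3,'w') → ∅
[7] deliver 3→4 → N4(foll b8 [w])
[8] deliver 4→3 → ∅
[9] deliver 3→2 → N2(foll b8 [-])
[10] deliver 2→3 → ∅
[11] timeout(4) → N4(cand b14 [w])
[12] deliver 4→0 → N0(foll b14 [-])
[13] deliver 0→4 → ∅
[14] deliver 4→2 → N2(foll b14 [-])
[15] deliver 2→4 → N4(lead b14 [w])
[16] deliver 2→0 → ∅

yes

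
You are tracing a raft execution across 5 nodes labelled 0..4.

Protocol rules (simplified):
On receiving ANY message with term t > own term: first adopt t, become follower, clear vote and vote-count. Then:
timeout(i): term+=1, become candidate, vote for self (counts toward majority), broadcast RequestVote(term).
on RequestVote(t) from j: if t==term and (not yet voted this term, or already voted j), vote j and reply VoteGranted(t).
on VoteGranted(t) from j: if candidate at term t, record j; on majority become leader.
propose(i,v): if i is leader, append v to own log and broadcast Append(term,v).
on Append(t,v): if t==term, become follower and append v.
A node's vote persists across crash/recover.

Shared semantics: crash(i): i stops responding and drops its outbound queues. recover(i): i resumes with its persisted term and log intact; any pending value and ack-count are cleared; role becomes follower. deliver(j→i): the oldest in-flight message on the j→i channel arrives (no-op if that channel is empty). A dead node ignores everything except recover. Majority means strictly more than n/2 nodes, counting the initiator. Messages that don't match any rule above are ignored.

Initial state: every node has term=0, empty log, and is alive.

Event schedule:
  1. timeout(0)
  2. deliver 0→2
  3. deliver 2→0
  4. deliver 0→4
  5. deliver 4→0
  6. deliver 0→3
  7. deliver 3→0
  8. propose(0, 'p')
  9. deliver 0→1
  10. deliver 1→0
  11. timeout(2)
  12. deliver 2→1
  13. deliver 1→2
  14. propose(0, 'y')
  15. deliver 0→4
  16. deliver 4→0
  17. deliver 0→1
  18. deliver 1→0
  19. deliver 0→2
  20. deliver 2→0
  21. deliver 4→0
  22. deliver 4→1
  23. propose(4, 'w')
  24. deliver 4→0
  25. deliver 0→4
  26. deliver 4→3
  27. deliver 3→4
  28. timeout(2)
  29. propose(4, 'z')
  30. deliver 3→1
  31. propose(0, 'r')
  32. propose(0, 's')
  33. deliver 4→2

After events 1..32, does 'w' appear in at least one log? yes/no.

[1] timeout(0) → N0(cand t1 [-])
[2] deliver 0→2 → N2(foll t1 [-])
[3] deliver 2→0 → ∅
[4] deliver 0→4 → N4(foll t1 [-])
[5] deliver 4→0 → N0(lead t1 [-])
[6] deliver 0→3 → N3(foll t1 [-])
[7] deliver 3→0 → ∅
[8] propose(0,'p') → N0(lead t1 [p])
[9] deliver 0→1 → N1(foll t1 [-])
[10] deliver 1→0 → ∅
[11] timeout(2) → N2(cand t2 [-])
[12] deliver 2→1 → N1(foll t2 [-])
[13] deliver 1→2 → ∅
[14] propose(0,'y') → N0(lead t1 [p,y])
[15] deliver 0→4 → N4(foll t1 [p])
[16] deliver 4→0 → ∅
[17] deliver 0→1 → ∅
[18] deliver 1→0 → ∅
[19] deliver 0→2 → ∅
[20] deliver 2→0 → N0(foll t2 [p,y])
[21] deliver 4→0 → ∅
[22] deliver 4→1 → ∅
[23] propose(4,'w') → ∅
[24] deliver 4→0 → ∅
[25] deliver 0→4 → N4(foll t1 [p,y])
[26] deliver 4→3 → ∅
[27] deliver 3→4 → ∅
[28] timeout(2) → N2(cand t3 [-])
[29] propose(4,'z') → ∅
[30] deliver 3→1 → ∅
[31] propose(0,'r') → ∅
[32] propose(0,'s') → ∅

no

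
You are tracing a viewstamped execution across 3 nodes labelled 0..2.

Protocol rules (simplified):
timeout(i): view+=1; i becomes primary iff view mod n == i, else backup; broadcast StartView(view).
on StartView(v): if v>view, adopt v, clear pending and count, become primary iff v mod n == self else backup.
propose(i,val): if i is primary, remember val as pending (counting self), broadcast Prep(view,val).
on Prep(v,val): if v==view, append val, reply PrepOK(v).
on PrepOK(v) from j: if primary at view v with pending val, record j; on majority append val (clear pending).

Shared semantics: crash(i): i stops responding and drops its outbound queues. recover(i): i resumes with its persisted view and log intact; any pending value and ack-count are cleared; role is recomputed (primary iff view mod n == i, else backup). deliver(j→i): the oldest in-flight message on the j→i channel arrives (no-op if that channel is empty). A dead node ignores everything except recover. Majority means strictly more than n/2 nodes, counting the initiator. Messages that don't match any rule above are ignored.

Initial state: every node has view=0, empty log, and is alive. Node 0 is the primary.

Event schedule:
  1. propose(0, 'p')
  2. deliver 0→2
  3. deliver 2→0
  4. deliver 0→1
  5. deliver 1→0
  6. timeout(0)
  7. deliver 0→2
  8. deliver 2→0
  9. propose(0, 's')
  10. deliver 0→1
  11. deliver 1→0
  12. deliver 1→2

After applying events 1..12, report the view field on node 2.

after 1 — propose(0,'p'): ·
after 2 — deliver 0→2: n2:back/v0/[p]
after 3 — deliver 2→0: n0:prim/v0/[p]
after 4 — deliver 0→1: n1:back/v0/[p]
after 5 — deliver 1→0: ·
after 6 — timeout(0): n0:back/v1/[p]
after 7 — deliver 0→2: n2:back/v1/[p]
after 8 — deliver 2→0: ·
after 9 — propose(0,'s'): ·
after 10 — deliver 0→1: n1:prim/v1/[p]
after 11 — deliver 1→0: ·
after 12 — deliver 1→2: ·

1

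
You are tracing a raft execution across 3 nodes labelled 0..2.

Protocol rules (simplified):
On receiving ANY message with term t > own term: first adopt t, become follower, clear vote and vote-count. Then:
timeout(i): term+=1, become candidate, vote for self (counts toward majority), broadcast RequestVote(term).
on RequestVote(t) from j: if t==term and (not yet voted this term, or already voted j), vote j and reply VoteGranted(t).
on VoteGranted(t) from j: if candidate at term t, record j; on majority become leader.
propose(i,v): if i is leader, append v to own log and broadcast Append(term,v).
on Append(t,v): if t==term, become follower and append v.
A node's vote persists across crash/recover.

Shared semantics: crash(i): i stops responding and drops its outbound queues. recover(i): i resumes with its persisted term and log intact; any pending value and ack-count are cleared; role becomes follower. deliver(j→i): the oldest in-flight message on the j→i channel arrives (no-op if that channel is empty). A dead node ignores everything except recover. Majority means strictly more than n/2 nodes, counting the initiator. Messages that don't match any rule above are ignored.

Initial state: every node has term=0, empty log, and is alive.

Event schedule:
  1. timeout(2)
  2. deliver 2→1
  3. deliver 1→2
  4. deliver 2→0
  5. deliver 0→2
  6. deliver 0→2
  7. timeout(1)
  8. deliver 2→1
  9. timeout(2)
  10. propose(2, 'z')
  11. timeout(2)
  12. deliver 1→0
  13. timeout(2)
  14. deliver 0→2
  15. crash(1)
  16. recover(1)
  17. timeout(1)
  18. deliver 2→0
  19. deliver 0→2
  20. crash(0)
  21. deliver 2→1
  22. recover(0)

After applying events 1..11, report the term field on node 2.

3

1. timeout(2):  <2:cand t1 ->
2. deliver 2→1:  <1:foll t1 ->
3. deliver 1→2:  <2:lead t1 ->
4. deliver 2→0:  <0:foll t1 ->
5. deliver 0→2:  nop
6. deliver 0→2:  nop
7. timeout(1):  <1:cand t2 ->
8. deliver 2→1:  nop
9. timeout(2):  <2:cand t2 ->
10. propose(2,'z'):  nop
11. timeout(2):  <2:cand t3 ->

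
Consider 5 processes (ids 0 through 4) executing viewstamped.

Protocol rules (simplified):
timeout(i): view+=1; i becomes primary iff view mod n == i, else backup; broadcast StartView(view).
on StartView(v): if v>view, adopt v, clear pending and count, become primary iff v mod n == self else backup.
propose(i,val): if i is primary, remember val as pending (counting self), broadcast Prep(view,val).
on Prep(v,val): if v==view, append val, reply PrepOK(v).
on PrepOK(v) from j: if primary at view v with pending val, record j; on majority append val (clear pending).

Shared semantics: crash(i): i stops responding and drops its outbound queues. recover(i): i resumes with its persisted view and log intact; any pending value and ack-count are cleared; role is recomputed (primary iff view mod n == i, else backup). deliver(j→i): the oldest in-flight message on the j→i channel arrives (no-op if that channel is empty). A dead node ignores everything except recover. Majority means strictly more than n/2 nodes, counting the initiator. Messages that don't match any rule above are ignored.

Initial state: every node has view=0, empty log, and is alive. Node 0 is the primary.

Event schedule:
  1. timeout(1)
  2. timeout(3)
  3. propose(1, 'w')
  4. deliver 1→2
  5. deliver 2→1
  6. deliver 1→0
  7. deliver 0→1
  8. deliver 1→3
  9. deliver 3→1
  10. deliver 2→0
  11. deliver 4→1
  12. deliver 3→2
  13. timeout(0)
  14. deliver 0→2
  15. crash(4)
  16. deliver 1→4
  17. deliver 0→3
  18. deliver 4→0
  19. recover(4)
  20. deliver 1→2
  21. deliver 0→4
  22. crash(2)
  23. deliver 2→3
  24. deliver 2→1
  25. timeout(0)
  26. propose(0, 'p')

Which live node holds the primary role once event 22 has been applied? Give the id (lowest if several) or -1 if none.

e1 timeout(1): 1[prim,v=1,-]
e2 timeout(3): 3[back,v=1,-]
e3 propose(1,'w'): ·
e4 deliver 1→2: 2[back,v=1,-]
e5 deliver 2→1: ·
e6 deliver 1→0: 0[back,v=1,-]
e7 deliver 0→1: ·
e8 deliver 1→3: ·
e9 deliver 3→1: ·
e10 deliver 2→0: ·
e11 deliver 4→1: ·
e12 deliver 3→2: ·
e13 timeout(0): 0[back,v=2,-]
e14 deliver 0→2: 2[prim,v=2,-]
e15 crash(4): 4[✗back,v=0,-]
e16 deliver 1→4: ·
e17 deliver 0→3: 3[back,v=2,-]
e18 deliver 4→0: ·
e19 recover(4): 4[back,v=0,-]
e20 deliver 1→2: ·
e21 deliver 0→4: 4[back,v=2,-]
e22 crash(2): 2[✗prim,v=2,-]

1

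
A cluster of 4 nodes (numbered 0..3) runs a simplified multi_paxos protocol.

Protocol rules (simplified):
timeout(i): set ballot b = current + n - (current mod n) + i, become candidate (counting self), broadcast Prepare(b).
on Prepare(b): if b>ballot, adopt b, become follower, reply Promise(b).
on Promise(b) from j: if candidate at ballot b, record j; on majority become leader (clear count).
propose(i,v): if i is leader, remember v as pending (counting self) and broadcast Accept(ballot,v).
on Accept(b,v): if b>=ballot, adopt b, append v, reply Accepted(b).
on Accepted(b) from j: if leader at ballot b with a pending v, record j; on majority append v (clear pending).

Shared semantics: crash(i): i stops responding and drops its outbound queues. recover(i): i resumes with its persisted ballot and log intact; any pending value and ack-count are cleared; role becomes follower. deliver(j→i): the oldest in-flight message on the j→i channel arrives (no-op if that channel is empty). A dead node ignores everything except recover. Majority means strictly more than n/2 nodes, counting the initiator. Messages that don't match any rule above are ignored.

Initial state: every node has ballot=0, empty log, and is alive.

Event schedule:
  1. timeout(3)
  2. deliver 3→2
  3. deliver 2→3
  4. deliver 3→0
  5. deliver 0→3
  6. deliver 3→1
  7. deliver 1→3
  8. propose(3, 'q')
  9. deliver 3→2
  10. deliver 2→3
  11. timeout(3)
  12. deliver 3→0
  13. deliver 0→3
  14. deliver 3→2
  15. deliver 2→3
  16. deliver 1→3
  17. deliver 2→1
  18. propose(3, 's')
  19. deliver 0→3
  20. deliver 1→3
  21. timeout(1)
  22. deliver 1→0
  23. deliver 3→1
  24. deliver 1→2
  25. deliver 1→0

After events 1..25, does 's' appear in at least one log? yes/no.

no

e1 timeout(3): 3[cand,b=7,-]
e2 deliver 3→2: 2[foll,b=7,-]
e3 deliver 2→3: ·
e4 deliver 3→0: 0[foll,b=7,-]
e5 deliver 0→3: 3[lead,b=7,-]
e6 deliver 3→1: 1[foll,b=7,-]
e7 deliver 1→3: ·
e8 propose(3,'q'): ·
e9 deliver 3→2: 2[foll,b=7,q]
e10 deliver 2→3: ·
e11 timeout(3): 3[cand,b=11,-]
e12 deliver 3→0: 0[foll,b=7,q]
e13 deliver 0→3: ·
e14 deliver 3→2: 2[foll,b=11,q]
e15 deliver 2→3: ·
e16 deliver 1→3: ·
e17 deliver 2→1: ·
e18 propose(3,'s'): ·
e19 deliver 0→3: ·
e20 deliver 1→3: ·
e21 timeout(1): 1[cand,b=9,-]
e22 deliver 1→0: 0[foll,b=9,q]
e23 deliver 3→1: ·
e24 deliver 1→2: ·
e25 deliver 1→0: ·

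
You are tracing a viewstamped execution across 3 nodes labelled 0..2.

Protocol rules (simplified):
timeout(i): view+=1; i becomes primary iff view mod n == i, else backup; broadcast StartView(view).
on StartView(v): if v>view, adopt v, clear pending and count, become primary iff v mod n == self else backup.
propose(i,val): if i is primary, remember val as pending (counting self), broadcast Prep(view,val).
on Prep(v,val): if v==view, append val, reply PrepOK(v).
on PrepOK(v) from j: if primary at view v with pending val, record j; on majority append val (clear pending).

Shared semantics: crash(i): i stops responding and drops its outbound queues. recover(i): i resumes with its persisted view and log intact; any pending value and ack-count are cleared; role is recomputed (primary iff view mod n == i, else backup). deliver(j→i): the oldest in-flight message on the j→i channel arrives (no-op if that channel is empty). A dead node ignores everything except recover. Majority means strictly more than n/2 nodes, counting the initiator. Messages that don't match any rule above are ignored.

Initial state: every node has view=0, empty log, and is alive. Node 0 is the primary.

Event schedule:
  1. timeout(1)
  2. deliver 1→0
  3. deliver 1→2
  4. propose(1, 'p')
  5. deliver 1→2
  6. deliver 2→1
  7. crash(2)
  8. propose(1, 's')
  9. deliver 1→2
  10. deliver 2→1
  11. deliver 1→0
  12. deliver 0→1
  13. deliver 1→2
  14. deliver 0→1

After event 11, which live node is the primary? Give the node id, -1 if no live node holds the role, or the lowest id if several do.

1. timeout(1):  <1:prim v1 ->
2. deliver 1→0:  <0:back v1 ->
3. deliver 1→2:  <2:back v1 ->
4. propose(1,'p'):  nop
5. deliver 1→2:  <2:back v1 p>
6. deliver 2→1:  <1:prim v1 p>
7. crash(2):  <2:✗back v1 p>
8. propose(1,'s'):  nop
9. deliver 1→2:  nop
10. deliver 2→1:  nop
11. deliver 1→0:  <0:back v1 p>

1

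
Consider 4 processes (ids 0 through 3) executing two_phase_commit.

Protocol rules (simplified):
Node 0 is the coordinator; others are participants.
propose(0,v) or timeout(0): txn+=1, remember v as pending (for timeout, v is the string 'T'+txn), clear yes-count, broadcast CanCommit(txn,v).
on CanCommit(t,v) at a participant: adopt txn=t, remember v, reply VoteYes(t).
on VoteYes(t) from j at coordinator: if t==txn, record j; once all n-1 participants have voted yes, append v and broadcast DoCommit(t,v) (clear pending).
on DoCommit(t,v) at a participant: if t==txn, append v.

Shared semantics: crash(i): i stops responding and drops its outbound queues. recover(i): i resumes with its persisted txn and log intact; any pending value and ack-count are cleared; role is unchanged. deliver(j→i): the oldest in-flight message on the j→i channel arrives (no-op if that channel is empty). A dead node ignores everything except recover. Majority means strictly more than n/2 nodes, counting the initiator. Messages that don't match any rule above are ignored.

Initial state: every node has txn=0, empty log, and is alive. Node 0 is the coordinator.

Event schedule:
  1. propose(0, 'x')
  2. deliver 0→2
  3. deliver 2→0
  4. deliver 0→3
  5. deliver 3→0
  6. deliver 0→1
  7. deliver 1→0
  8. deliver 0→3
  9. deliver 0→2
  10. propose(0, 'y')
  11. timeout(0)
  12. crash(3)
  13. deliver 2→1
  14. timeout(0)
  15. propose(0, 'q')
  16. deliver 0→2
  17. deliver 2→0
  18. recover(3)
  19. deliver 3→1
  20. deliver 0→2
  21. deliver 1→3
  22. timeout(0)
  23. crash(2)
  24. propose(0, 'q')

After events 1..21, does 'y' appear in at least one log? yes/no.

e1 propose(0,'x'): 0[coor,t=1,-]
e2 deliver 0→2: 2[part,t=1,-]
e3 deliver 2→0: ·
e4 deliver 0→3: 3[part,t=1,-]
e5 deliver 3→0: ·
e6 deliver 0→1: 1[part,t=1,-]
e7 deliver 1→0: 0[coor,t=1,x]
e8 deliver 0→3: 3[part,t=1,x]
e9 deliver 0→2: 2[part,t=1,x]
e10 propose(0,'y'): 0[coor,t=2,x]
e11 timeout(0): 0[coor,t=3,x]
e12 crash(3): 3[✗part,t=1,x]
e13 deliver 2→1: ·
e14 timeout(0): 0[coor,t=4,x]
e15 propose(0,'q'): 0[coor,t=5,x]
e16 deliver 0→2: 2[part,t=2,x]
e17 deliver 2→0: ·
e18 recover(3): 3[part,t=1,x]
e19 deliver 3→1: ·
e20 deliver 0→2: 2[part,t=3,x]
e21 deliver 1→3: ·

no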